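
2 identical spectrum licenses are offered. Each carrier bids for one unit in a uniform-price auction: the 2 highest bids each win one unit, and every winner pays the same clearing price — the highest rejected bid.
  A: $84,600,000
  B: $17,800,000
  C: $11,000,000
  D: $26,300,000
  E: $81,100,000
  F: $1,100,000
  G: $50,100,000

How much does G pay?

G pays $0

Sorting: 84,600,000 (A), 81,100,000 (E), 50,100,000 (G), 26,300,000 (D), …
Top 2: A, E.
First losing bid is G's $50,100,000, which sets the uniform price.
G does not win → pays $0.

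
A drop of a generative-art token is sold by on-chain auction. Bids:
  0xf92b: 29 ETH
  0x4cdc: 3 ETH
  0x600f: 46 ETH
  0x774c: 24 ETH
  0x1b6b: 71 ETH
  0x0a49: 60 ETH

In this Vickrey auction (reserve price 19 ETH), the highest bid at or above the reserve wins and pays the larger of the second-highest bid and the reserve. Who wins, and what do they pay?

Bids ranked: 71 (0x1b6b) > 60 (0x0a49) > 46 (0x600f) > 29 (0xf92b) > 24 (0x774c) > 3 (0x4cdc)
0x1b6b has the top bid at or above the reserve (71 ETH).
max(second-highest 60 ETH, reserve 19 ETH) = 60 ETH; the reserve does not bind.

0x1b6b pays 60 ETH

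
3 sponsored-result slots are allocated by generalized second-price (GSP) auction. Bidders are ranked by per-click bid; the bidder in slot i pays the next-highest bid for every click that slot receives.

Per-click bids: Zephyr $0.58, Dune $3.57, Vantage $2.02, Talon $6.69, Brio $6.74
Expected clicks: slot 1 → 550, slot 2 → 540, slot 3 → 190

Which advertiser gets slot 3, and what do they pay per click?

Dune; $2.02 per click

Sorting advertisers: $6.74 (Brio) > $6.69 (Talon) > $3.57 (Dune) > $2.02 (Vantage) > …
Slot 3 goes to the third-ranked bidder, Dune, who pays the next bid down: $2.02/click.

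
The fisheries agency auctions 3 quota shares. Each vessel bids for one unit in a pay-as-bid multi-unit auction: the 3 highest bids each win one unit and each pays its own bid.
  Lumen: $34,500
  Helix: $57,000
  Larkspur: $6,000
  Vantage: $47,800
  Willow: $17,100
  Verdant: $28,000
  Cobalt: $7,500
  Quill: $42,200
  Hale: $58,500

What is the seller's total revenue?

Ordering the bids: 58,500 (Hale), 57,000 (Helix), 47,800 (Vantage), 42,200 (Quill), 34,500 (Lumen), …
The 3 highest are Hale, Helix, Vantage.
Total revenue = 58,500 + 57,000 + 47,800 = $163,300.

Total revenue: $163,300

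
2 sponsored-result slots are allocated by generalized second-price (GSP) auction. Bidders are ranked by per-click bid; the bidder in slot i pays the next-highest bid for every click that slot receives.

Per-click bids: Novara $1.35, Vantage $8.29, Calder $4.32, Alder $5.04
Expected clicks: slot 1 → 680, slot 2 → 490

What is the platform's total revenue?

Sorting advertisers: $8.29 (Vantage) > $5.04 (Alder) > $4.32 (Calder) > …
Slot 1: Vantage pays $5.04 × 680 = $3427.20
Slot 2: Alder pays $4.32 × 490 = $2116.80
Total = $5544.00

Total revenue: $5544.00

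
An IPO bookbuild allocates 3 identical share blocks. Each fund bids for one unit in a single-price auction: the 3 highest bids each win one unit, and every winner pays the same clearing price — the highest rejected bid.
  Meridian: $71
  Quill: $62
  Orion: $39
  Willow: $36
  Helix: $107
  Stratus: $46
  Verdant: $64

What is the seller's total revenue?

Total revenue: $186

Ordering the bids: 107 (Helix), 71 (Meridian), 64 (Verdant), 62 (Quill), 46 (Stratus), …
Winners (3 units): Helix, Meridian, Verdant.
Highest unsuccessful bid: $62 → clearing price.
Total revenue = 3 × $62 = $186.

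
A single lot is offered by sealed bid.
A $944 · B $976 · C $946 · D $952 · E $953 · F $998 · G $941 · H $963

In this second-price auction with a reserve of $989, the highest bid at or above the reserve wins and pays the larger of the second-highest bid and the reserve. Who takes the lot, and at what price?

Rule: the highest bid at or above the reserve wins and pays the larger of the second-highest bid and the reserve.
Sorting bids: 998 (F) > 976 (B) > 963 (H) > 953 (E) > 952 (D) > 946 (C) > …
Highest eligible bid: F at $998.
max(second-highest $976, reserve $989) = $989.

F pays $989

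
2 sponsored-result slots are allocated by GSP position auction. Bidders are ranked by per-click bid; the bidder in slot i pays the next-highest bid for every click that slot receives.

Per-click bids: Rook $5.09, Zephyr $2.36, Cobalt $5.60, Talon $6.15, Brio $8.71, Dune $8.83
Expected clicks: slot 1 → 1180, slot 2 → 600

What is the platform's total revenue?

Total revenue: $13967.80

Ranked by bid: $8.83 (Dune) > $8.71 (Brio) > $6.15 (Talon) > …
Slot 1: Dune pays $8.71 × 1180 = $10277.80
Slot 2: Brio pays $6.15 × 600 = $3690.00
Total = $13967.80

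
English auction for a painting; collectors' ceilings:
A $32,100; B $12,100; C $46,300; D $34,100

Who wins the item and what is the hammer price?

C wins at $34,100

Open ascending-bid auction: the price rises until one bidder remains; the winner pays the price at which the last rival dropped out.
Limits ranked: 46,300 (C) > 34,100 (D) > 32,100 (A) > 12,100 (B)
Bidding ends when D exits at $34,100; C takes it.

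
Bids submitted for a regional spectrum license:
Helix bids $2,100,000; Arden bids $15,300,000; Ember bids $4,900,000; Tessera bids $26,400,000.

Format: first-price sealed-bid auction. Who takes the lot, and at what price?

Sorting bids: 26,400,000 (Tessera) > 15,300,000 (Arden) > 4,900,000 (Ember) > 2,100,000 (Helix)
Tessera has the highest bid and pays exactly that: $26,400,000.

Tessera pays $26,400,000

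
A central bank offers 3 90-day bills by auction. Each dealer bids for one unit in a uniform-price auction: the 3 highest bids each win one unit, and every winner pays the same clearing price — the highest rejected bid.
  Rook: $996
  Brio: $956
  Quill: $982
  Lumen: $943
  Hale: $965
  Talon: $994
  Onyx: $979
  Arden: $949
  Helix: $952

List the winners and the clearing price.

Rook, Talon, Quill; each pays $979

Ordering the bids: 996 (Rook), 994 (Talon), 982 (Quill), 979 (Onyx), 965 (Hale), …
Winners (3 units): Rook, Talon, Quill.
Highest unsuccessful bid: $979 → clearing price.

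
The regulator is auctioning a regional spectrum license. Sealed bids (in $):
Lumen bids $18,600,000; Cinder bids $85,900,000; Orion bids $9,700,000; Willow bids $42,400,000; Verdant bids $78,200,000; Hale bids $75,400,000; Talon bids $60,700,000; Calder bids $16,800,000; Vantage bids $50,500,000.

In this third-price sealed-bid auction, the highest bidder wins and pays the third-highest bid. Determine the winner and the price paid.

Cinder pays $75,400,000

Sorting bids: 85,900,000 (Cinder) > 78,200,000 (Verdant) > 75,400,000 (Hale) > 60,700,000 (Talon) > 50,500,000 (Vantage) > 42,400,000 (Willow) > …
Cinder is highest; pays the third-highest bid, $75,400,000.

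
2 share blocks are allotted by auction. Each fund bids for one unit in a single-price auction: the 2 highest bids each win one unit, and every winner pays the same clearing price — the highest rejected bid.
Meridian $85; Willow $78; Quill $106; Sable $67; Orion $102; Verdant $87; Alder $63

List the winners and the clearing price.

Ordering the bids: 106 (Quill), 102 (Orion), 87 (Verdant), 85 (Meridian), …
Winners (2 units): Quill, Orion.
Highest unsuccessful bid: $87 → clearing price.

Quill, Orion; each pays $87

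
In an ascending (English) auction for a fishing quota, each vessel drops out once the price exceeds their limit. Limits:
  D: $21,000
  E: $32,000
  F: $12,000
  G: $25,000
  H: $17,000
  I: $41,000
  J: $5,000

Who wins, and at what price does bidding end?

I wins at $32,000

Ascending (English) auction: the price rises until one bidder remains; the winner pays the price at which the last rival dropped out.
Limits in order: 41,000 (I) > 32,000 (E) > 25,000 (G) > 21,000 (D) > 17,000 (H) > 12,000 (F) > …
Once the price passes $32,000, only I is left; the hammer falls at E's limit of $32,000.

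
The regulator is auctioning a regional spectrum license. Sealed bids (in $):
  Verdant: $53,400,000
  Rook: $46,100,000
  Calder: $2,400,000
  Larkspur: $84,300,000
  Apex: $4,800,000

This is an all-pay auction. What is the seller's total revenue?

All-pay auction: the highest bidder wins the item, but every bidder pays their own bid.
Bids in order: 84,300,000 (Larkspur) > 53,400,000 (Verdant) > 46,100,000 (Rook) > 4,800,000 (Apex) > 2,400,000 (Calder)
Larkspur wins with the top bid; all bids are sunk regardless.
Every bidder forfeits their bid regardless of winning.
Revenue = 53,400,000 + 46,100,000 + 2,400,000 + 84,300,000 + 4,800,000 = $191,000,000.

Total revenue: $191,000,000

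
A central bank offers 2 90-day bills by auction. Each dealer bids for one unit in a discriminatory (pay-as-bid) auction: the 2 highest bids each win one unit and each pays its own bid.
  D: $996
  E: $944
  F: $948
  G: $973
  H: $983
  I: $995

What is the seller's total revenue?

Total revenue: $1,991

Ordering the bids: 996 (D), 995 (I), 983 (H), 973 (G), …
The 2 highest are D, I.
Total revenue = 996 + 995 = $1,991.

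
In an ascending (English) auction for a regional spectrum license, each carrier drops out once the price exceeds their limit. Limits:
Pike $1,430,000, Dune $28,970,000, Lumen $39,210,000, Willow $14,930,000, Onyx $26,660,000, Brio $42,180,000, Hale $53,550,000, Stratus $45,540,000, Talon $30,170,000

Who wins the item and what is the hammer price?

Hale wins at $45,540,000

Rule: the price rises until one bidder remains; the winner pays the price at which the last rival dropped out.
Limits ranked: 53,550,000 (Hale) > 45,540,000 (Stratus) > 42,180,000 (Brio) > 39,210,000 (Lumen) > 30,170,000 (Talon) > 28,970,000 (Dune) > …
Bidding ends when Stratus exits at $45,540,000; Hale takes it.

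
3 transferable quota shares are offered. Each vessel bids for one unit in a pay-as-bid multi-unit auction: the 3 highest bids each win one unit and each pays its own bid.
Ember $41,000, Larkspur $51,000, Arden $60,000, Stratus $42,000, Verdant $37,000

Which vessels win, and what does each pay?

Arden $60,000, Larkspur $51,000, Stratus $42,000

Sorting: 60,000 (Arden), 51,000 (Larkspur), 42,000 (Stratus), 41,000 (Ember), 37,000 (Verdant)
Top 3: Arden, Larkspur, Stratus.
Each winner pays its own bid: Arden $60,000, Larkspur $51,000, Stratus $42,000.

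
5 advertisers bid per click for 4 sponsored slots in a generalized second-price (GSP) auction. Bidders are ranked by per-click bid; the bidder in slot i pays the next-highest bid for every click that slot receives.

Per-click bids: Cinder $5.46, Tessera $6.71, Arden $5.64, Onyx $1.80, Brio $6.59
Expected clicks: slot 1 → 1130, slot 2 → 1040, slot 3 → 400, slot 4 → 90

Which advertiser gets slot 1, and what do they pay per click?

Sorting advertisers: $6.71 (Tessera) > $6.59 (Brio) > $5.64 (Arden) > $5.46 (Cinder) > $1.80 (Onyx)
Slot 1 goes to the first-ranked bidder, Tessera, who pays the next bid down: $6.59/click.

Tessera; $6.59 per click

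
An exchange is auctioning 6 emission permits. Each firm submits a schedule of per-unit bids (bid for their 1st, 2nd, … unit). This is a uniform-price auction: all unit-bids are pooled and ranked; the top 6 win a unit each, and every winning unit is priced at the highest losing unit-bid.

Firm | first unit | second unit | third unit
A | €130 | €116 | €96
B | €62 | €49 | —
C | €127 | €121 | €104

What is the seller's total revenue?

Merging the schedules and taking the best 6: 130 (A-1), 127 (C-1), 121 (C-2), 116 (A-2), 104 (C-3), 96 (A-3)
First bid not allocated: €62.
Allocation: A 3, C 3. Every unit priced at €62.
Revenue = 6 × 62 = €372.

Total revenue: €372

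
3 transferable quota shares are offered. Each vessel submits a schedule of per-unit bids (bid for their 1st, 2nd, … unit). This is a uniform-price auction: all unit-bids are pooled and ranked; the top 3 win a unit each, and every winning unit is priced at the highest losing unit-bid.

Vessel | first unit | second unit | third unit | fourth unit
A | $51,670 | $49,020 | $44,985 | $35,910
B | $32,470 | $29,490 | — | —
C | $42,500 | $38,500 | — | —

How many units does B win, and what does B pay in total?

Pooled unit-bids ranked (top 3): 51,670 (A-1), 49,020 (A-2), 44,985 (A-3)
Highest rejected unit-bid = $42,500.
B wins 0 unit(s) at $42,500 each.

B: 0 units, pays $0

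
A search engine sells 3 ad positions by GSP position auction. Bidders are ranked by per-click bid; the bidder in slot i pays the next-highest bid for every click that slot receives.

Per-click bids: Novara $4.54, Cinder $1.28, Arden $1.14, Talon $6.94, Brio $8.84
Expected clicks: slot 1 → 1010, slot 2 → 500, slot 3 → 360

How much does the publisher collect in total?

Total revenue: $9740.20

Per-click bids in order: $8.84 (Brio) > $6.94 (Talon) > $4.54 (Novara) > $1.28 (Cinder) > …
Slot 1: Brio pays $6.94 × 1010 = $7009.40
Slot 2: Talon pays $4.54 × 500 = $2270.00
Slot 3: Novara pays $1.28 × 360 = $460.80
Total = $9740.20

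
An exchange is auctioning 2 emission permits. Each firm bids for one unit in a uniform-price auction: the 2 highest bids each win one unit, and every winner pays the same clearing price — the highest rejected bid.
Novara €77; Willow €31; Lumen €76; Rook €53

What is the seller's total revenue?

Sorting: 77 (Novara), 76 (Lumen), 53 (Rook), 31 (Willow)
The 2 highest are Novara, Lumen.
First losing bid is Rook's €53, which sets the uniform price.
Total revenue = 2 × €53 = €106.

Total revenue: €106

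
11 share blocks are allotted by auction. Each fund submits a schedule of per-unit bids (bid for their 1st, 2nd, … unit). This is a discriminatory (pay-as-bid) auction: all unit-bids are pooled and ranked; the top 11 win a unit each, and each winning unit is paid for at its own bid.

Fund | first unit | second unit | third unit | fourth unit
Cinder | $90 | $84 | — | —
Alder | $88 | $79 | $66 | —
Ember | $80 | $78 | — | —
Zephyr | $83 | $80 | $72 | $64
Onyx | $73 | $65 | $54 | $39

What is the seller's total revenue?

Merging the schedules and taking the best 11: 90 (Cinder-1), 88 (Alder-1), 84 (Cinder-2), 83 (Zephyr-1), 80 (Ember-1), 80 (Zephyr-2), 79 (Alder-2), 78 (Ember-2), 73 (Onyx-1), 72 (Zephyr-3), 66 (Alder-3)
Next rejected bid: $65 (not a price — pay-as-bid).
Each winning unit pays its own bid.
Revenue = 90 + 88 + 84 + 83 + 80 + 80 + 79 + 78 + 73 + 72 + 66 = $873.

Total revenue: $873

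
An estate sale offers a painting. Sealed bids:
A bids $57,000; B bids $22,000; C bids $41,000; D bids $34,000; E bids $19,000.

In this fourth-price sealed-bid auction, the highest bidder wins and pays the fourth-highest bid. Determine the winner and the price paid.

A pays $22,000

Bids in order: 57,000 (A) > 41,000 (C) > 34,000 (D) > 22,000 (B) > 19,000 (E)
A wins; payment is bid #4 in the ranking = $22,000.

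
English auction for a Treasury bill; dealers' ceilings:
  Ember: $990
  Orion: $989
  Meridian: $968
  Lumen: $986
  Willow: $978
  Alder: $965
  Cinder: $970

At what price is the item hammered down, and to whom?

Ember wins at $989

Sorting limits: 990 (Ember) > 989 (Orion) > 986 (Lumen) > 978 (Willow) > 970 (Cinder) > 968 (Meridian) > …
Orion is the last rival to drop out, at $989; Ember remains and wins at that price.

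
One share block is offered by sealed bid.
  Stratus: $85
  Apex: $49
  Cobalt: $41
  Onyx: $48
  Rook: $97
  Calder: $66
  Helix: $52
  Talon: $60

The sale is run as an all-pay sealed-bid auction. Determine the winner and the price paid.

Bids in order: 97 (Rook) > 85 (Stratus) > 66 (Calder) > 60 (Talon) > 52 (Helix) > 49 (Apex) > …
Rook wins with the top bid; all bids are sunk regardless.

Rook pays $97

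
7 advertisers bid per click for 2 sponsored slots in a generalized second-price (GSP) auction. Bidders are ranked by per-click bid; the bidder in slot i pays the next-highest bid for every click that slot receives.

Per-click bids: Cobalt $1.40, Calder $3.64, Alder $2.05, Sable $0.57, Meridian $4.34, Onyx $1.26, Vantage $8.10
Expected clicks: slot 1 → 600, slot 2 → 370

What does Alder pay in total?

Alder pays $0.00

Per-click bids in order: $8.10 (Vantage) > $4.34 (Meridian) > $3.64 (Calder) > …
Alder ranks below slot 2 → no slot, pays nothing.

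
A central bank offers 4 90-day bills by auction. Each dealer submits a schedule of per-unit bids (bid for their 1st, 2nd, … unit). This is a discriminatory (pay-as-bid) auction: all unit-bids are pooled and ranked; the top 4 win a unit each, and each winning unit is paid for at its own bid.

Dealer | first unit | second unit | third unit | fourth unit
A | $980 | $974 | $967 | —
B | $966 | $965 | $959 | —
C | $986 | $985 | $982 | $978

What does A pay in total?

A pays $980

All unit-bids, highest first — top 4: 986 (C-1), 985 (C-2), 982 (C-3), 980 (A-1)
Next rejected bid: $978 (not a price — pay-as-bid).
A's winning unit-bids: 980 = $980.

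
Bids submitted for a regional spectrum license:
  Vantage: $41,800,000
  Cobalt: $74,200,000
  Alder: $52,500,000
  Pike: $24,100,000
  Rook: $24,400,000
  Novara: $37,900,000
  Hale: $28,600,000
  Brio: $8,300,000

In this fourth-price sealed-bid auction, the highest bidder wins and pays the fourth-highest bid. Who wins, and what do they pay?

Cobalt pays $37,900,000

Rule: the highest bidder wins and pays the fourth-highest bid.
Bids ranked: 74,200,000 (Cobalt) > 52,500,000 (Alder) > 41,800,000 (Vantage) > 37,900,000 (Novara) > 28,600,000 (Hale) > 24,400,000 (Rook) > …
Cobalt wins; payment is bid #4 in the ranking = $37,900,000.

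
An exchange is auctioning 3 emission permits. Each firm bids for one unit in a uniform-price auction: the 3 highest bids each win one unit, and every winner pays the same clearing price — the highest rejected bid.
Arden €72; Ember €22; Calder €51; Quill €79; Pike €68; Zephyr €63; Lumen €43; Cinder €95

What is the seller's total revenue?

Total revenue: €204

Ordering the bids: 95 (Cinder), 79 (Quill), 72 (Arden), 68 (Pike), 63 (Zephyr), …
Winners (3 units): Cinder, Quill, Arden.
Highest unsuccessful bid: €68 → clearing price.
Total revenue = 3 × €68 = €204.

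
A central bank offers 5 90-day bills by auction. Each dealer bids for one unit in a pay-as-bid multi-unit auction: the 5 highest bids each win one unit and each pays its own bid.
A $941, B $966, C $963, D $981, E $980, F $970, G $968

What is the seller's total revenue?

Total revenue: $4,865

Bids ranked high→low: 981 (D), 980 (E), 970 (F), 968 (G), 966 (B), 963 (C), 941 (A)
Top 5: D, E, F, G, B.
Total revenue = 981 + 980 + 970 + 968 + 966 = $4,865.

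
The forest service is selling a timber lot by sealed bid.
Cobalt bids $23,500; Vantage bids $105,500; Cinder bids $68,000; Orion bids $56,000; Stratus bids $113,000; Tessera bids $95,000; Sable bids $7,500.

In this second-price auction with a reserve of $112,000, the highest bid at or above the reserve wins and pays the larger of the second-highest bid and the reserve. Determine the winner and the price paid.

Second-price auction with a reserve of $112,000: the highest bid at or above the reserve wins and pays the larger of the second-highest bid and the reserve.
Bids in order: 113,000 (Stratus) > 105,500 (Vantage) > 95,000 (Tessera) > 68,000 (Cinder) > 56,000 (Orion) > 23,500 (Cobalt) > …
Highest eligible bid: Stratus at $113,000.
max(second-highest $105,500, reserve $112,000) = $112,000.

Stratus pays $112,000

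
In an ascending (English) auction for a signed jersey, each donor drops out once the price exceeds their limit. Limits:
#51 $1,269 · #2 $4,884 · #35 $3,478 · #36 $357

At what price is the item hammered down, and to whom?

Limits in order: 4,884 (#2) > 3,478 (#35) > 1,269 (#51) > 357 (#36)
Bidding ends when #35 exits at $3,478; #2 takes it.

#2 wins at $3,478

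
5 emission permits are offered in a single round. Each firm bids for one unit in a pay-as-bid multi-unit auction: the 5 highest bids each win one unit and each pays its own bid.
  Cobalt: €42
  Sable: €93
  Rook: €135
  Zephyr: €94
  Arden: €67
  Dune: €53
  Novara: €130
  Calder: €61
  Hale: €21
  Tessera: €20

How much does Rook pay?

Rook pays €135

Ordering the bids: 135 (Rook), 130 (Novara), 94 (Zephyr), 93 (Sable), 67 (Arden), 61 (Calder), 53 (Dune), …
Winners (5 units): Rook, Novara, Zephyr, Sable, Arden.
Rook wins → own bid €135.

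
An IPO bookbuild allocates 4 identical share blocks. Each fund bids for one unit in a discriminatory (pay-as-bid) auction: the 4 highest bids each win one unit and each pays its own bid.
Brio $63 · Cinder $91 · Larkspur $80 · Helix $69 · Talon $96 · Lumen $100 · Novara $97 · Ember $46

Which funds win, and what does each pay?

Lumen $100, Novara $97, Talon $96, Cinder $91

Bids ranked high→low: 100 (Lumen), 97 (Novara), 96 (Talon), 91 (Cinder), 80 (Larkspur), 69 (Helix), …
Top 4: Lumen, Novara, Talon, Cinder.
Each winner pays its own bid: Lumen $100, Novara $97, Talon $96, Cinder $91.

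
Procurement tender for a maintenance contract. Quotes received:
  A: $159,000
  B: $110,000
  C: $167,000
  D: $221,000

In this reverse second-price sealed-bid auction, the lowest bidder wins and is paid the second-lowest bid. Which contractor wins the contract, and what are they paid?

Bids ranked: 110,000 (B) < 159,000 (A) < 167,000 (C) < 221,000 (D)
B is lowest; is paid the second-lowest bid, $159,000.

B is paid $159,000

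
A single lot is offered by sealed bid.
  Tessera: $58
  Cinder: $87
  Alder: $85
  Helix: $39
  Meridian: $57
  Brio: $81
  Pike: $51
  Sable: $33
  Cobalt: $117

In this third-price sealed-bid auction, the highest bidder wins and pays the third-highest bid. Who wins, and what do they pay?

Sorting bids: 117 (Cobalt) > 87 (Cinder) > 85 (Alder) > 81 (Brio) > 58 (Tessera) > 57 (Meridian) > …
Cobalt is highest; pays the third-highest bid, $85.

Cobalt pays $85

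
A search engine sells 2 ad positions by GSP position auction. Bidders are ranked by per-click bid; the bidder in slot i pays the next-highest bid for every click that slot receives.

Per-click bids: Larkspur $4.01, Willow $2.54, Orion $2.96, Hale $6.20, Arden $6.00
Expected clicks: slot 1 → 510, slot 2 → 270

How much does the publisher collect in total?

Per-click bids in order: $6.20 (Hale) > $6.00 (Arden) > $4.01 (Larkspur) > …
Slot 1: Hale pays $6.00 × 510 = $3060.00
Slot 2: Arden pays $4.01 × 270 = $1082.70
Total = $4142.70

Total revenue: $4142.70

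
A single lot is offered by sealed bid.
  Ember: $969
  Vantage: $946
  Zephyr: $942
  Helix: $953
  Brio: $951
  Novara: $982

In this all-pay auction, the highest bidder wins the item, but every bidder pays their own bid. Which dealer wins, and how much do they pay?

Bids ranked: 982 (Novara) > 969 (Ember) > 953 (Helix) > 951 (Brio) > 946 (Vantage) > 942 (Zephyr)
Novara wins with the top bid; all bids are sunk regardless.

Novara pays $982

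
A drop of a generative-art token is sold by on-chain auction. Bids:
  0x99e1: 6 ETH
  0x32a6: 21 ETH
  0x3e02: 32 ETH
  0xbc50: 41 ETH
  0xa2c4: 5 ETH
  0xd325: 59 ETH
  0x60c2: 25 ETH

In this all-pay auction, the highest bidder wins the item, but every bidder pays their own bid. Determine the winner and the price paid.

0xd325 pays 59 ETH

Sorting bids: 59 (0xd325) > 41 (0xbc50) > 32 (0x3e02) > 25 (0x60c2) > 21 (0x32a6) > 6 (0x99e1) > …
0xd325 is highest and takes the item; every bidder forfeits their bid.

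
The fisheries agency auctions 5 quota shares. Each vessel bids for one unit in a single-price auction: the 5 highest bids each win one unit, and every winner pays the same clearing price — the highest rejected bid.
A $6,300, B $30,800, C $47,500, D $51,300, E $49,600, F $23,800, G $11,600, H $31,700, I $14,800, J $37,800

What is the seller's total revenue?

Total revenue: $154,000

Sorting: 51,300 (D), 49,600 (E), 47,500 (C), 37,800 (J), 31,700 (H), 30,800 (B), 23,800 (F), …
Top 5: D, E, C, J, H.
Highest unsuccessful bid: $30,800 → clearing price.
Total revenue = 5 × $30,800 = $154,000.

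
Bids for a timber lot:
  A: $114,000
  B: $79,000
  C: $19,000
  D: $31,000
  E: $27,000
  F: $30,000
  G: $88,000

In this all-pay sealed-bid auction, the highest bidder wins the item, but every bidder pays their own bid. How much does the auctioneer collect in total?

Bids ranked: 114,000 (A) > 88,000 (G) > 79,000 (B) > 31,000 (D) > 30,000 (F) > 27,000 (E) > …
Every bidder forfeits their bid regardless of winning.
Revenue = 114,000 + 79,000 + 19,000 + 31,000 + 27,000 + 30,000 + 88,000 = $388,000.

Total revenue: $388,000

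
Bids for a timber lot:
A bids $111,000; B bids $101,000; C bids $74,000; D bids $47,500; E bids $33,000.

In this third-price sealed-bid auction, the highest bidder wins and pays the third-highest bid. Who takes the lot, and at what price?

A pays $74,000

Third-price sealed-bid auction: the highest bidder wins and pays the third-highest bid.
Bids ranked: 111,000 (A) > 101,000 (B) > 74,000 (C) > 47,500 (D) > 33,000 (E)
A wins; payment is bid #3 in the ranking = $74,000.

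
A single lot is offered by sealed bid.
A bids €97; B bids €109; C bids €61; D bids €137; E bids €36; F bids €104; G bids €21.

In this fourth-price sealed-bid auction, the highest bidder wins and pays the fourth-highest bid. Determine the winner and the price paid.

Rule: the highest bidder wins and pays the fourth-highest bid.
Sorting bids: 137 (D) > 109 (B) > 104 (F) > 97 (A) > 61 (C) > 36 (E) > …
D is highest; pays the fourth-highest bid, €97.

D pays €97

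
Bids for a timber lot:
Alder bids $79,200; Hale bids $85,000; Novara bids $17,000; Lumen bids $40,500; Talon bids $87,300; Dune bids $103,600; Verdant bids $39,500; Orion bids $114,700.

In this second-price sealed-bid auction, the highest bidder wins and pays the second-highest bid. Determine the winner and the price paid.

Second-price sealed-bid auction: the highest bidder wins and pays the second-highest bid.
Sorting bids: 114,700 (Orion) > 103,600 (Dune) > 87,300 (Talon) > 85,000 (Hale) > 79,200 (Alder) > 40,500 (Lumen) > …
Orion wins with the highest bid; price is set by the runner-up at $103,600.

Orion pays $103,600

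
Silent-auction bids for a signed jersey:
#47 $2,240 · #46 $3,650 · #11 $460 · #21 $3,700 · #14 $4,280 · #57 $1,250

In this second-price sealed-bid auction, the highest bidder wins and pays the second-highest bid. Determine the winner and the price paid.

Second-price sealed-bid auction: the highest bidder wins and pays the second-highest bid.
Sorting bids: 4,280 (#14) > 3,700 (#21) > 3,650 (#46) > 2,240 (#47) > 1,250 (#57) > 460 (#11)
#14 is highest; pays the second-highest bid, $3,700.

#14 pays $3,700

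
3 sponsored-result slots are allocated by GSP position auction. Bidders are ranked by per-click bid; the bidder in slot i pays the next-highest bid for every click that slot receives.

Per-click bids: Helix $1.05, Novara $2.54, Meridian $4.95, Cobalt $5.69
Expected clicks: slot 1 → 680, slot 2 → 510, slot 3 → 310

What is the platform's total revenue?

Total revenue: $4986.90

Per-click bids in order: $5.69 (Cobalt) > $4.95 (Meridian) > $2.54 (Novara) > $1.05 (Helix)
Slot 1: Cobalt pays $4.95 × 680 = $3366.00
Slot 2: Meridian pays $2.54 × 510 = $1295.40
Slot 3: Novara pays $1.05 × 310 = $325.50
Total = $4986.90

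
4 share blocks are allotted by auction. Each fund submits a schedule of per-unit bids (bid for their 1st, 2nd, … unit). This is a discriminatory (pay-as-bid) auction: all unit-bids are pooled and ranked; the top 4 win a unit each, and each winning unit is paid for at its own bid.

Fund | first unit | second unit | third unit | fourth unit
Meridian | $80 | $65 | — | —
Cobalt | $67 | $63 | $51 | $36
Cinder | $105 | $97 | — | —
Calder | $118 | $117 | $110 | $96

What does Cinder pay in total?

Merging the schedules and taking the best 4: 118 (Calder-1), 117 (Calder-2), 110 (Calder-3), 105 (Cinder-1)
Next rejected bid: $97 (not a price — pay-as-bid).
Cinder's winning unit-bids: 105 = $105.

Cinder pays $105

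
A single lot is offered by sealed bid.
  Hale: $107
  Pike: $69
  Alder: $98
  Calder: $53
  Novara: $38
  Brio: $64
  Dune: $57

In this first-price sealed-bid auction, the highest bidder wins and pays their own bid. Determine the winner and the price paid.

Hale pays $107

Bids ranked: 107 (Hale) > 98 (Alder) > 69 (Pike) > 64 (Brio) > 57 (Dune) > 53 (Calder) > …
First-price: Hale pays what they bid, $107.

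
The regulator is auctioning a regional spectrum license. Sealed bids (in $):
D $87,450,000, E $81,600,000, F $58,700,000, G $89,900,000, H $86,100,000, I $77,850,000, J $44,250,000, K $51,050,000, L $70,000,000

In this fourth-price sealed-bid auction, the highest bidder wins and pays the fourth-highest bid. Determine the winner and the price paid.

Bids in order: 89,900,000 (G) > 87,450,000 (D) > 86,100,000 (H) > 81,600,000 (E) > 77,850,000 (I) > 70,000,000 (L) > …
G is highest; pays the fourth-highest bid, $81,600,000.

G pays $81,600,000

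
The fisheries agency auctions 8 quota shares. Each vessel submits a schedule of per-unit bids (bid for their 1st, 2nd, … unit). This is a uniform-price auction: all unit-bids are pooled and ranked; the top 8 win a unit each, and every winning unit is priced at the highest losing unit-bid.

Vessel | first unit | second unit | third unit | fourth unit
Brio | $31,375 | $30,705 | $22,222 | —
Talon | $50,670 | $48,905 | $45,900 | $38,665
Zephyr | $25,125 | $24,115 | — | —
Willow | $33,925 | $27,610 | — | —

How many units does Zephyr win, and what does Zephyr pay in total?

All unit-bids, highest first — top 8: 50,670 (Talon-1), 48,905 (Talon-2), 45,900 (Talon-3), 38,665 (Talon-4), 33,925 (Willow-1), 31,375 (Brio-1), 30,705 (Brio-2), 27,610 (Willow-2)
The (k+1)-th unit-bid is $25,125.
Zephyr wins 0 unit(s) at $25,125 each.

Zephyr: 0 units, pays $0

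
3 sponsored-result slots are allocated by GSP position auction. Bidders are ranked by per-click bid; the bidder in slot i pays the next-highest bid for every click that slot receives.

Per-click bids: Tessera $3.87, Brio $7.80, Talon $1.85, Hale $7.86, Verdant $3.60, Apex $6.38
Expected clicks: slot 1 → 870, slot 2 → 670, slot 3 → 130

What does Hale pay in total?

Per-click bids in order: $7.86 (Hale) > $7.80 (Brio) > $6.38 (Apex) > $3.87 (Tessera) > …
Hale holds slot 1 → pays next bid $7.80 × 870 clicks = $6786.00.

Hale pays $6786.00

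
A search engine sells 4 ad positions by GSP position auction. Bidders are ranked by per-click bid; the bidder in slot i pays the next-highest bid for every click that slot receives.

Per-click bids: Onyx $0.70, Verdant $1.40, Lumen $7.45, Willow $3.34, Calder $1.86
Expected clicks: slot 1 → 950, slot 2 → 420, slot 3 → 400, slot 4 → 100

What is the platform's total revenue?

Per-click bids in order: $7.45 (Lumen) > $3.34 (Willow) > $1.86 (Calder) > $1.40 (Verdant) > $0.70 (Onyx)
Slot 1: Lumen pays $3.34 × 950 = $3173.00
Slot 2: Willow pays $1.86 × 420 = $781.20
Slot 3: Calder pays $1.40 × 400 = $560.00
Slot 4: Verdant pays $0.70 × 100 = $70.00
Total = $4584.20

Total revenue: $4584.20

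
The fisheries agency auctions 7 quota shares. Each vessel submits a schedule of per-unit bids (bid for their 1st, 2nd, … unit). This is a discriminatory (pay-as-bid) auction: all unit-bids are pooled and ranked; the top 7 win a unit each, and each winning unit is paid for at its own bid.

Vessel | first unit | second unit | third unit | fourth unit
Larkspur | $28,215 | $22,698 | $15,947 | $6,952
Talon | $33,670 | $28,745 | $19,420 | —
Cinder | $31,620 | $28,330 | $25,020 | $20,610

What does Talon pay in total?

Talon pays $62,415

Pooled unit-bids ranked (top 7): 33,670 (Talon-1), 31,620 (Cinder-1), 28,745 (Talon-2), 28,330 (Cinder-2), 28,215 (Larkspur-1), 25,020 (Cinder-3), 22,698 (Larkspur-2)
Next rejected bid: $20,610 (not a price — pay-as-bid).
Talon's winning unit-bids: 33,670 + 28,745 = $62,415.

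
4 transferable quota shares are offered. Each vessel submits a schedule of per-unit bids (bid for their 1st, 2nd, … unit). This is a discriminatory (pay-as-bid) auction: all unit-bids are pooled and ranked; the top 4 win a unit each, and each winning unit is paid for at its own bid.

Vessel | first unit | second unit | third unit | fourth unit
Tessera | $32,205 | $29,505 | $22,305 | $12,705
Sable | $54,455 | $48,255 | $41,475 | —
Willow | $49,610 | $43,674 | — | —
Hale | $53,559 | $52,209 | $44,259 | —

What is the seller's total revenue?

All unit-bids, highest first — top 4: 54,455 (Sable-1), 53,559 (Hale-1), 52,209 (Hale-2), 49,610 (Willow-1)
Next rejected bid: $48,255 (not a price — pay-as-bid).
Each winning unit pays its own bid.
Revenue = 54,455 + 53,559 + 52,209 + 49,610 = $209,833.

Total revenue: $209,833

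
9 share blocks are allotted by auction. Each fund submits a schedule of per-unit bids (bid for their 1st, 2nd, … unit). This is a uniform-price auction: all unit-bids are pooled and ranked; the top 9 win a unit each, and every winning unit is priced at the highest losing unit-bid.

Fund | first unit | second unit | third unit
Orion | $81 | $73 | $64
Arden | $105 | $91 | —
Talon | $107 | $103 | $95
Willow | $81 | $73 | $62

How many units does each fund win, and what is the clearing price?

Arden 2, Orion 2, Talon 3, Willow 2; clearing price $64

Merging the schedules and taking the best 9: 107 (Talon-1), 105 (Arden-1), 103 (Talon-2), 95 (Talon-3), 91 (Arden-2), 81 (Orion-1), 81 (Willow-1), 73 (Orion-2), 73 (Willow-2)
Highest rejected unit-bid = $64.
Allocation: Arden 2, Orion 2, Talon 3, Willow 2.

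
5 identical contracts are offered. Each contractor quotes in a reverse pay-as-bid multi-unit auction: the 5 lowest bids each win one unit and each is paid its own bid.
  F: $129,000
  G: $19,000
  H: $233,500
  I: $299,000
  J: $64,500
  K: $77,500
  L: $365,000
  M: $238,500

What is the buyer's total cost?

Total cost: $523,500

Bids ranked low→high: 19,000 (G), 64,500 (J), 77,500 (K), 129,000 (F), 233,500 (H), 238,500 (M), 299,000 (I), …
The 5 lowest are G, J, K, F, H.
Total cost = 19,000 + 64,500 + 77,500 + 129,000 + 233,500 = $523,500.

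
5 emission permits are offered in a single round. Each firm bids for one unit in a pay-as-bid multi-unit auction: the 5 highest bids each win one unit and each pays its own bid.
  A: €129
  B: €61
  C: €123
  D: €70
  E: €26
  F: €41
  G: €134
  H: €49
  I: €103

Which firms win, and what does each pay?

Sorting: 134 (G), 129 (A), 123 (C), 103 (I), 70 (D), 61 (B), 49 (H), …
Top 5: G, A, C, I, D.
Each winner pays its own bid: G €134, A €129, C €123, I €103, D €70.

G €134, A €129, C €123, I €103, D €70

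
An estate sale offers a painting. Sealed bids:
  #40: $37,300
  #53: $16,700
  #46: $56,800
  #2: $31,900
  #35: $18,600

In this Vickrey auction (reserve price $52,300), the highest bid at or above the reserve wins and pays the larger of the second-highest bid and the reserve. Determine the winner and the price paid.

#46 pays $52,300

Sorting bids: 56,800 (#46) > 37,300 (#40) > 31,900 (#2) > 18,600 (#35) > 16,700 (#53)
Highest eligible bid: #46 at $56,800.
Second-highest bid $37,300 is below the reserve $52,300, so the reserve binds → payment $52,300.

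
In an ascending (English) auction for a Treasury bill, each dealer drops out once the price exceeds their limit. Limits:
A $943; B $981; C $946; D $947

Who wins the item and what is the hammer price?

B wins at $947

Limits in order: 981 (B) > 947 (D) > 946 (C) > 943 (A)
Once the price passes $947, only B is left; the hammer falls at D's limit of $947.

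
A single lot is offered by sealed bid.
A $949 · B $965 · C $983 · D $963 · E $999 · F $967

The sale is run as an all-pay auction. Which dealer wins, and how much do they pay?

E pays $999

Rule: the highest bidder wins the item, but every bidder pays their own bid.
Bids in order: 999 (E) > 983 (C) > 967 (F) > 965 (B) > 963 (D) > 949 (A)
E is highest and takes the item; every bidder forfeits their bid.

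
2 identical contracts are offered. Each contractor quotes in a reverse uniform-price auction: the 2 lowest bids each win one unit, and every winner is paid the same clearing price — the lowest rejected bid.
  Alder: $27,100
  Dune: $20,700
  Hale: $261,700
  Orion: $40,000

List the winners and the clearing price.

Ordering the bids: 20,700 (Dune), 27,100 (Alder), 40,000 (Orion), 261,700 (Hale)
Lowest 2: Dune, Alder.
First losing bid is Orion's $40,000, which sets the uniform price.

Dune, Alder; each is paid $40,000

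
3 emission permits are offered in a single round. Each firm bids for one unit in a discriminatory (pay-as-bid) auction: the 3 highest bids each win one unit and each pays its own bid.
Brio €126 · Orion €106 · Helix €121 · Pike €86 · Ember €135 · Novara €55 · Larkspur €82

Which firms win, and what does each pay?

Bids ranked high→low: 135 (Ember), 126 (Brio), 121 (Helix), 106 (Orion), 86 (Pike), …
Top 3: Ember, Brio, Helix.
Each winner pays its own bid: Ember €135, Brio €126, Helix €121.

Ember €135, Brio €126, Helix €121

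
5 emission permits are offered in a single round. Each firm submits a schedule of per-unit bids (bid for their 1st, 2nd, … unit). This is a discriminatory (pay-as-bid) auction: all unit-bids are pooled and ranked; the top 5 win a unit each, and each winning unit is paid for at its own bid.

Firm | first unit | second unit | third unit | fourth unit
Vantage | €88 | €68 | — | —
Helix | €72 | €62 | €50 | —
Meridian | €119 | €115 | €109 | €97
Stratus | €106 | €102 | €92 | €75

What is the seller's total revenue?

Total revenue: €551

All unit-bids, highest first — top 5: 119 (Meridian-1), 115 (Meridian-2), 109 (Meridian-3), 106 (Stratus-1), 102 (Stratus-2)
Next rejected bid: €97 (not a price — pay-as-bid).
Each winning unit pays its own bid.
Revenue = 119 + 115 + 109 + 106 + 102 = €551.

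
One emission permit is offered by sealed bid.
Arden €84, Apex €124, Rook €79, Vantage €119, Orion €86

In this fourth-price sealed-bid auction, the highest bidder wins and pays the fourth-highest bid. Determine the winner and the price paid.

Bids in order: 124 (Apex) > 119 (Vantage) > 86 (Orion) > 84 (Arden) > 79 (Rook)
Apex is highest; pays the fourth-highest bid, €84.

Apex pays €84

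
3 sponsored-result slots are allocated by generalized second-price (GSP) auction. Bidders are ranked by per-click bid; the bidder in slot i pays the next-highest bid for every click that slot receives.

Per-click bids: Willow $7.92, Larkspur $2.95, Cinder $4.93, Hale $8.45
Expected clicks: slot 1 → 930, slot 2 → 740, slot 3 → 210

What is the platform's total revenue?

Ranked by bid: $8.45 (Hale) > $7.92 (Willow) > $4.93 (Cinder) > $2.95 (Larkspur)
Slot 1: Hale pays $7.92 × 930 = $7365.60
Slot 2: Willow pays $4.93 × 740 = $3648.20
Slot 3: Cinder pays $2.95 × 210 = $619.50
Total = $11633.30

Total revenue: $11633.30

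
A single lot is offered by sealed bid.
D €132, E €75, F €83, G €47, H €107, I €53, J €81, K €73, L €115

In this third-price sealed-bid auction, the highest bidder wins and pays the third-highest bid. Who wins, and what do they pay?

Rule: the highest bidder wins and pays the third-highest bid.
Bids in order: 132 (D) > 115 (L) > 107 (H) > 83 (F) > 81 (J) > 75 (E) > …
D is highest; pays the third-highest bid, €107.

D pays €107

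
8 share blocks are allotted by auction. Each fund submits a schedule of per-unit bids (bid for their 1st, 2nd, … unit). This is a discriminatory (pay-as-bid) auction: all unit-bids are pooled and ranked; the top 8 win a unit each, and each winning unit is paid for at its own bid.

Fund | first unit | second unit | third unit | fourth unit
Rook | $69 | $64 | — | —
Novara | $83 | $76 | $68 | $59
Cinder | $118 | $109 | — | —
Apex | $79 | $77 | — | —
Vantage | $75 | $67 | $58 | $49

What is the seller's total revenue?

Total revenue: $686

Merging the schedules and taking the best 8: 118 (Cinder-1), 109 (Cinder-2), 83 (Novara-1), 79 (Apex-1), 77 (Apex-2), 76 (Novara-2), 75 (Vantage-1), 69 (Rook-1)
Next rejected bid: $68 (not a price — pay-as-bid).
Each winning unit pays its own bid.
Revenue = 118 + 109 + 83 + 79 + 77 + 76 + 75 + 69 = $686.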